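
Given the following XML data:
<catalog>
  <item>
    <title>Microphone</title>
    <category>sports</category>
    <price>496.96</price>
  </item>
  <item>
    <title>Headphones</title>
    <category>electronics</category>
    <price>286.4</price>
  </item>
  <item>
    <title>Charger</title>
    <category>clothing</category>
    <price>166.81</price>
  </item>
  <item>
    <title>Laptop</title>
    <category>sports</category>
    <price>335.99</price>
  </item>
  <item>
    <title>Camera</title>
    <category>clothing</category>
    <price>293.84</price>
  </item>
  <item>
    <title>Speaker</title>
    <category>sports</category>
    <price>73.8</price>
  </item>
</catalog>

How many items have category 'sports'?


Scanning <item> elements for <category>sports</category>:
  Item 1: Microphone -> MATCH
  Item 4: Laptop -> MATCH
  Item 6: Speaker -> MATCH
Count: 3

ANSWER: 3


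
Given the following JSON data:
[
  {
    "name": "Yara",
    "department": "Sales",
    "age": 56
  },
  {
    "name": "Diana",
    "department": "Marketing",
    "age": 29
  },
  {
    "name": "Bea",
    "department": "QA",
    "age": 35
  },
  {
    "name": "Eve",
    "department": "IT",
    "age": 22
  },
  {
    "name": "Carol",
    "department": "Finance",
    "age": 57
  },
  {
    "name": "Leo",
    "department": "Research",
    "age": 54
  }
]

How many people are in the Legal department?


Scanning records for department = Legal
  No matches found
Count: 0

ANSWER: 0


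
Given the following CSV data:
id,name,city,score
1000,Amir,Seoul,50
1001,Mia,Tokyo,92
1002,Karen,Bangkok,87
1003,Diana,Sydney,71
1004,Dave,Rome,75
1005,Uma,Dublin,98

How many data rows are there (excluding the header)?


Counting rows (excluding header):
Header: id,name,city,score
Data rows: 6

ANSWER: 6


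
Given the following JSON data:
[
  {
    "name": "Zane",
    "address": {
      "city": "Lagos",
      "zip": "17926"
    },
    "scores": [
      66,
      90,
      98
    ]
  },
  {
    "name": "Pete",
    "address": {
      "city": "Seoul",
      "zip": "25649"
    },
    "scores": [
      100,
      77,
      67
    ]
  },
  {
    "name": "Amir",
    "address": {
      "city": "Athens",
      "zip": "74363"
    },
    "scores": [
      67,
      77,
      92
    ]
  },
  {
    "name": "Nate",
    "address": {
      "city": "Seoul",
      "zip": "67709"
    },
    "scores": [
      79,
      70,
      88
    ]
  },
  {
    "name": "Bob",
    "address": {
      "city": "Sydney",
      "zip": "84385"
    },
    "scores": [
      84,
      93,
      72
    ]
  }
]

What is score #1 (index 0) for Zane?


Path: records[0].scores[0]
Value: 66

ANSWER: 66


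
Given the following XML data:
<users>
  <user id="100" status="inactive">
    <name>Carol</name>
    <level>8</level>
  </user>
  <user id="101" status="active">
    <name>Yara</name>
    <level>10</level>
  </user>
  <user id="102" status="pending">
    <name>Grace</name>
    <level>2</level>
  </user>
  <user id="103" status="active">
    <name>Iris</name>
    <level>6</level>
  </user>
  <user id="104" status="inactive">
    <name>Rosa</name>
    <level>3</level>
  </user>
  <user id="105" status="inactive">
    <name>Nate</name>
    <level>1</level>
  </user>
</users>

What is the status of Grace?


Finding user with name = Grace
user id="102" status="pending"

ANSWER: pending


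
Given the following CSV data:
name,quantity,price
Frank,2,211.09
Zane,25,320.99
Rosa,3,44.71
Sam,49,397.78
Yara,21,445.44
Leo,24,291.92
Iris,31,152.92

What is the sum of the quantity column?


Values in 'quantity' column:
  Row 1: 2
  Row 2: 25
  Row 3: 3
  Row 4: 49
  Row 5: 21
  Row 6: 24
  Row 7: 31
Sum = 2 + 25 + 3 + 49 + 21 + 24 + 31 = 155

ANSWER: 155


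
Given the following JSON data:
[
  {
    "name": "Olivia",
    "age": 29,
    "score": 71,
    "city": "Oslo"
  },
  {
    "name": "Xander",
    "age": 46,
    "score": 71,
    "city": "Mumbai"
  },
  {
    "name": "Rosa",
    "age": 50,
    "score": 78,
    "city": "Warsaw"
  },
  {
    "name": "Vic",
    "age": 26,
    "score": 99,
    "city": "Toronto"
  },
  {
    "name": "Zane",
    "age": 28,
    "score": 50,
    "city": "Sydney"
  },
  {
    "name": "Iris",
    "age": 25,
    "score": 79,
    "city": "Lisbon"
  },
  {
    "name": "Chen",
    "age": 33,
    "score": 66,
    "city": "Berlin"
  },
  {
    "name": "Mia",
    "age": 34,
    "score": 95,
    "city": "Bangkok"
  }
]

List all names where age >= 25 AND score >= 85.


Checking both conditions:
  Olivia (age=29, score=71) -> no
  Xander (age=46, score=71) -> no
  Rosa (age=50, score=78) -> no
  Vic (age=26, score=99) -> YES
  Zane (age=28, score=50) -> no
  Iris (age=25, score=79) -> no
  Chen (age=33, score=66) -> no
  Mia (age=34, score=95) -> YES


ANSWER: Vic, Mia


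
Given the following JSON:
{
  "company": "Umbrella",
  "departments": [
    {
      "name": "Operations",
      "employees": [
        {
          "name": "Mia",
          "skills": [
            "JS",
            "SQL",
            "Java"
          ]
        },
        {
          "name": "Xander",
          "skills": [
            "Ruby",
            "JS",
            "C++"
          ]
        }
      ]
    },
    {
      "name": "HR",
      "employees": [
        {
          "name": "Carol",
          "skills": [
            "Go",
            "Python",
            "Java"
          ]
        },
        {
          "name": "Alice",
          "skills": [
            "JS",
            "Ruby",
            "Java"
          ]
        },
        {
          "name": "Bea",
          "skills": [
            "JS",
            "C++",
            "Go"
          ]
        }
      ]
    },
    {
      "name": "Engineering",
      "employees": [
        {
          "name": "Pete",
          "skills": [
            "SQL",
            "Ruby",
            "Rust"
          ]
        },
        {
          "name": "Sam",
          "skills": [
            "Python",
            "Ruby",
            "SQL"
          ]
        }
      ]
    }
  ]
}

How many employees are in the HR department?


Path: departments[1].employees
Count: 3

ANSWER: 3


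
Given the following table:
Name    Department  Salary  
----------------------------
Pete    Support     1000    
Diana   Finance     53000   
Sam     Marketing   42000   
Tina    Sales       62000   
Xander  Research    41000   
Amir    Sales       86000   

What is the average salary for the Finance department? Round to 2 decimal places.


Finance department members:
  Diana: 53000
Sum = 53000
Count = 1
Average = 53000 / 1 = 53000.00

ANSWER: 53000.00


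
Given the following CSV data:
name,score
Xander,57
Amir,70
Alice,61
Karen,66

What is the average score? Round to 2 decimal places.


Scores: 57, 70, 61, 66
Sum = 254
Count = 4
Average = 254 / 4 = 63.50

ANSWER: 63.50


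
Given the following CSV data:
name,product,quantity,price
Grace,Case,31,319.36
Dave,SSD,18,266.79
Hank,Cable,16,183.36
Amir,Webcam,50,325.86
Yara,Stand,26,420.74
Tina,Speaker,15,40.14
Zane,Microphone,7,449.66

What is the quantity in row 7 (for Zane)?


Row 7: Zane
Column 'quantity' = 7

ANSWER: 7


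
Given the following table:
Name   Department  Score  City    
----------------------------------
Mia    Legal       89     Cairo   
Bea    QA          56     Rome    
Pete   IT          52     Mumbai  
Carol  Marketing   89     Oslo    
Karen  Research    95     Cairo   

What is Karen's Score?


Row 5: Karen
Score = 95

ANSWER: 95


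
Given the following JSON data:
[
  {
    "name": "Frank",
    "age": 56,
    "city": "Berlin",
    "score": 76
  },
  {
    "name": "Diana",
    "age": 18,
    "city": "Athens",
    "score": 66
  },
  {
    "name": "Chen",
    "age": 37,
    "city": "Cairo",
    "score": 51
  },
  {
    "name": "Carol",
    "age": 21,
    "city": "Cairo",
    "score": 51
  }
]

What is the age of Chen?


Looking up record where name = Chen
Record index: 2
Field 'age' = 37

ANSWER: 37


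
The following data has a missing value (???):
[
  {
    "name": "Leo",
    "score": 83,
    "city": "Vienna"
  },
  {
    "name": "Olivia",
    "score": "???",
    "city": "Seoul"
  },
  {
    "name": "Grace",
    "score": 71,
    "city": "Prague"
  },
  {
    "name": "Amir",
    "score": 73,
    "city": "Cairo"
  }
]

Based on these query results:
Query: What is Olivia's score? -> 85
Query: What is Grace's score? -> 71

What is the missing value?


The missing value is Olivia's score
From query: Olivia's score = 85

ANSWER: 85


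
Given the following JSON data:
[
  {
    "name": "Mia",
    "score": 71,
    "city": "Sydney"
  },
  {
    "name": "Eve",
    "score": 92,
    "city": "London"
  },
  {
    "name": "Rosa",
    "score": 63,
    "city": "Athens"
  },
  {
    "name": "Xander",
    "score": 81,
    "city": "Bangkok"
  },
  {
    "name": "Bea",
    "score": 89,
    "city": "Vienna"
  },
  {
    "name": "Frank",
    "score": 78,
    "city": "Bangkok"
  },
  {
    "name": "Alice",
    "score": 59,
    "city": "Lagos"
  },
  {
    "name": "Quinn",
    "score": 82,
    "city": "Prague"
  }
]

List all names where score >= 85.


Filtering records where score >= 85:
  Mia (score=71) -> no
  Eve (score=92) -> YES
  Rosa (score=63) -> no
  Xander (score=81) -> no
  Bea (score=89) -> YES
  Frank (score=78) -> no
  Alice (score=59) -> no
  Quinn (score=82) -> no


ANSWER: Eve, Bea


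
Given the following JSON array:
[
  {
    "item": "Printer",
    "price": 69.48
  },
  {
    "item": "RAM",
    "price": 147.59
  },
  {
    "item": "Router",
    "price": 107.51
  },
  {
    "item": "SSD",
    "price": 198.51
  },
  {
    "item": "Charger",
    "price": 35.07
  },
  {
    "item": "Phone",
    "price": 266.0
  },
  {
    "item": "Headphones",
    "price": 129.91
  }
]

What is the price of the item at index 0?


Array index 0 -> Printer
price = 69.48

ANSWER: 69.48


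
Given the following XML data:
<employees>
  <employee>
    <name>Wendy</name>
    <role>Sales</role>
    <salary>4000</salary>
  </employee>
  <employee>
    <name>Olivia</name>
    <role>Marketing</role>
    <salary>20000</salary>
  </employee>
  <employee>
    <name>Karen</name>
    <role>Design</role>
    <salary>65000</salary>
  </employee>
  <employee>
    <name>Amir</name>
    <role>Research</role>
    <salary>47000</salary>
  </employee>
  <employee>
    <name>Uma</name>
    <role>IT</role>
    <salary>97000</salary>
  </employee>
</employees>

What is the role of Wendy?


Searching for <employee> with <name>Wendy</name>
Found at position 1
<role>Sales</role>

ANSWER: Sales


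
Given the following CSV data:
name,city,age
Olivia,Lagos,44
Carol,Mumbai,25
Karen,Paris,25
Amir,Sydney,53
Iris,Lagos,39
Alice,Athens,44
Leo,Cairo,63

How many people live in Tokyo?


Scanning city column for 'Tokyo':
Total matches: 0

ANSWER: 0


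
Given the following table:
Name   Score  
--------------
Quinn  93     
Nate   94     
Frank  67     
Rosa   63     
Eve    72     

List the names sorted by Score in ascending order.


Sorting by Score (ascending):
  Rosa: 63
  Frank: 67
  Eve: 72
  Quinn: 93
  Nate: 94


ANSWER: Rosa, Frank, Eve, Quinn, Nate


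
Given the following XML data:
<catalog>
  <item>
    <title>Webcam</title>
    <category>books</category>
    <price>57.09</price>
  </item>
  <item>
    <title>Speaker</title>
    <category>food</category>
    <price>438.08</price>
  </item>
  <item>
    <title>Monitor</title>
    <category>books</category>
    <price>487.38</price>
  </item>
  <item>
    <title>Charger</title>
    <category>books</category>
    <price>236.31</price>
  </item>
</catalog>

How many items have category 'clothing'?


Scanning <item> elements for <category>clothing</category>:
Count: 0

ANSWER: 0


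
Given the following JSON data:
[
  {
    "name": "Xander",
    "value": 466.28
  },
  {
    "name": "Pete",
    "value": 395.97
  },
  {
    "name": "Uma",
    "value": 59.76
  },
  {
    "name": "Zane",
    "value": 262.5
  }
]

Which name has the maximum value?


Comparing values:
  Xander: 466.28
  Pete: 395.97
  Uma: 59.76
  Zane: 262.5
Maximum: Xander (466.28)

ANSWER: Xander


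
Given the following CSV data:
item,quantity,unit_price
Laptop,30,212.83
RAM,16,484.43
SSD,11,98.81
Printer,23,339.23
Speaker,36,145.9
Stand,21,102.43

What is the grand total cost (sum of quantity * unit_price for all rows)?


Computing row totals:
  Laptop: 30 * 212.83 = 6384.9
  RAM: 16 * 484.43 = 7750.88
  SSD: 11 * 98.81 = 1086.91
  Printer: 23 * 339.23 = 7802.29
  Speaker: 36 * 145.9 = 5252.4
  Stand: 21 * 102.43 = 2151.03
Grand total = 6384.9 + 7750.88 + 1086.91 + 7802.29 + 5252.4 + 2151.03 = 30428.41

ANSWER: 30428.41


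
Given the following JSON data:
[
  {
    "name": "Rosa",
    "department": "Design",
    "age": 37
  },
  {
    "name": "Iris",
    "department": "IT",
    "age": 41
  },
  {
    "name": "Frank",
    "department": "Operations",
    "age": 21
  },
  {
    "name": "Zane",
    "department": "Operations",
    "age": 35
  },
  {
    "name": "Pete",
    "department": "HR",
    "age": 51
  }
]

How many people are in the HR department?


Scanning records for department = HR
  Record 4: Pete
Count: 1

ANSWER: 1


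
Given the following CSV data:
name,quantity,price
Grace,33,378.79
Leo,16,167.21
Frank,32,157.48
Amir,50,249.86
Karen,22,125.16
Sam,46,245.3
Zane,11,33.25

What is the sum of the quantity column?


Values in 'quantity' column:
  Row 1: 33
  Row 2: 16
  Row 3: 32
  Row 4: 50
  Row 5: 22
  Row 6: 46
  Row 7: 11
Sum = 33 + 16 + 32 + 50 + 22 + 46 + 11 = 210

ANSWER: 210


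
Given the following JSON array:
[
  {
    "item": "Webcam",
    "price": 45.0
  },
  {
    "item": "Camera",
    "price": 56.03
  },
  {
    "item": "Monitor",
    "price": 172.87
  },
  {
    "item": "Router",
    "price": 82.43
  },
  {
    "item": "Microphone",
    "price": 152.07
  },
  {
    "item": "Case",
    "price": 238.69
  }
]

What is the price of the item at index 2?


Array index 2 -> Monitor
price = 172.87

ANSWER: 172.87


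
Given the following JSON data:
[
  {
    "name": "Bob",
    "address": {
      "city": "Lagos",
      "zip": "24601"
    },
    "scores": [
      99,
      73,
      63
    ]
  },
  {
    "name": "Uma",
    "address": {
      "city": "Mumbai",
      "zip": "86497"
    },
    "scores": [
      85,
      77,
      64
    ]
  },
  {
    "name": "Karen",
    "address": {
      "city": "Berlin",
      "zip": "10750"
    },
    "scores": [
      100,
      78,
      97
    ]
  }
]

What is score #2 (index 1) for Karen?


Path: records[2].scores[1]
Value: 78

ANSWER: 78


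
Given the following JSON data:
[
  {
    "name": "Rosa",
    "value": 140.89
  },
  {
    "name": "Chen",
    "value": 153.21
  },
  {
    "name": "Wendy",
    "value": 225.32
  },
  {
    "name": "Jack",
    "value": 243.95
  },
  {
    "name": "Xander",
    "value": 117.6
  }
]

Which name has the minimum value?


Comparing values:
  Rosa: 140.89
  Chen: 153.21
  Wendy: 225.32
  Jack: 243.95
  Xander: 117.6
Minimum: Xander (117.6)

ANSWER: Xander


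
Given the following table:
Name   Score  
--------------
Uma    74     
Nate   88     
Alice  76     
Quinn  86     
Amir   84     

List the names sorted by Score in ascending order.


Sorting by Score (ascending):
  Uma: 74
  Alice: 76
  Amir: 84
  Quinn: 86
  Nate: 88


ANSWER: Uma, Alice, Amir, Quinn, Nate


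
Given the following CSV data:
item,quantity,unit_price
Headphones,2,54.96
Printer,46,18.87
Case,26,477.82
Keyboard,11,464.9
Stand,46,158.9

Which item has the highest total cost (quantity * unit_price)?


Computing row totals:
  Headphones: 109.92
  Printer: 868.02
  Case: 12423.32
  Keyboard: 5113.9
  Stand: 7309.4
Maximum: Case (12423.32)

ANSWER: Case


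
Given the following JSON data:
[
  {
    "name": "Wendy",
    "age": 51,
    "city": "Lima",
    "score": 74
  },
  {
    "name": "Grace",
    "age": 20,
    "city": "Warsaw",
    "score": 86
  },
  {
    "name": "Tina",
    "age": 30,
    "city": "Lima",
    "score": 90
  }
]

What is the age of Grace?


Looking up record where name = Grace
Record index: 1
Field 'age' = 20

ANSWER: 20


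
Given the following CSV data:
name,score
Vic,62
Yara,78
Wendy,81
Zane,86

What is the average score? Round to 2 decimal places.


Scores: 62, 78, 81, 86
Sum = 307
Count = 4
Average = 307 / 4 = 76.75

ANSWER: 76.75


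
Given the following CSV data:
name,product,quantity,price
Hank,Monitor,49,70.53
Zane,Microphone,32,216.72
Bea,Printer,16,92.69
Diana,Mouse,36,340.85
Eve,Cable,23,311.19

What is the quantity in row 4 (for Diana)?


Row 4: Diana
Column 'quantity' = 36

ANSWER: 36


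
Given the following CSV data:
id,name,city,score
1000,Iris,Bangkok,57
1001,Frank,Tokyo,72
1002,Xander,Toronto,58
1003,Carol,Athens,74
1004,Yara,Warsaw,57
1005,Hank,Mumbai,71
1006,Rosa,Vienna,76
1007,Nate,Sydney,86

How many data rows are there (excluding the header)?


Counting rows (excluding header):
Header: id,name,city,score
Data rows: 8

ANSWER: 8


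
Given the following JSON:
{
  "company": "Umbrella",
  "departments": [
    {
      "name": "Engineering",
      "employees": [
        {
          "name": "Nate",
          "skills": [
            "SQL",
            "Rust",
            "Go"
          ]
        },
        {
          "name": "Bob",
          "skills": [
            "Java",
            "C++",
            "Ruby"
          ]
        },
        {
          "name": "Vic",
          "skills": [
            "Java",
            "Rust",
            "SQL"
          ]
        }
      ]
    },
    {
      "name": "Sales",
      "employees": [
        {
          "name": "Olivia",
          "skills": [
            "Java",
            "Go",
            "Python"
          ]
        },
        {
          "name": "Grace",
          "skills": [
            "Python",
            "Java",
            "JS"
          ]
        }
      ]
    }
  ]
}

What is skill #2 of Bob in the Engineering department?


Path: departments[0].employees[1].skills[1]
Value: C++

ANSWER: C++


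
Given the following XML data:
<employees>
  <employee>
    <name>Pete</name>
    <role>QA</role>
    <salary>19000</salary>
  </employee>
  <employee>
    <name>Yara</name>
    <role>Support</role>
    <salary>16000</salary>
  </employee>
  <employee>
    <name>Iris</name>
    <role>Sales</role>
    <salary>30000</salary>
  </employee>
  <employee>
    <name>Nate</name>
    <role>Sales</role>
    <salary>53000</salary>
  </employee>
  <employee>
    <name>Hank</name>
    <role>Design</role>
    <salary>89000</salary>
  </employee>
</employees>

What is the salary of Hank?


Searching for <employee> with <name>Hank</name>
Found at position 5
<salary>89000</salary>

ANSWER: 89000


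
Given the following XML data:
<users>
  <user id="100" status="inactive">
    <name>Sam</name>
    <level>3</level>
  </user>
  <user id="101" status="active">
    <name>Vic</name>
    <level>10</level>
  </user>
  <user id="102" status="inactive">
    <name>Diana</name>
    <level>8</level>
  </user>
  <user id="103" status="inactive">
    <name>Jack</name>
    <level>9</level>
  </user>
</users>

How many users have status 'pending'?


Counting users with status='pending':
Count: 0

ANSWER: 0


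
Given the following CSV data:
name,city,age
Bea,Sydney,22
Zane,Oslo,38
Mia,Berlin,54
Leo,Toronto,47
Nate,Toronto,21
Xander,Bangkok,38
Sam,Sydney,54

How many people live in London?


Scanning city column for 'London':
Total matches: 0

ANSWER: 0


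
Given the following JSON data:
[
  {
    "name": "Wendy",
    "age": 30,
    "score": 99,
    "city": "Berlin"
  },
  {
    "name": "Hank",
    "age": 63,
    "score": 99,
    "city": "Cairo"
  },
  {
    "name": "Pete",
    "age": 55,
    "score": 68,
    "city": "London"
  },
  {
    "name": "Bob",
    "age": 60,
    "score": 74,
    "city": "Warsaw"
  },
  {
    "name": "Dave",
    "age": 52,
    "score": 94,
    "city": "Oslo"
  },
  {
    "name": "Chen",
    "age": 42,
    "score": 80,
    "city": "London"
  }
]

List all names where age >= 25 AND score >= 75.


Checking both conditions:
  Wendy (age=30, score=99) -> YES
  Hank (age=63, score=99) -> YES
  Pete (age=55, score=68) -> no
  Bob (age=60, score=74) -> no
  Dave (age=52, score=94) -> YES
  Chen (age=42, score=80) -> YES


ANSWER: Wendy, Hank, Dave, Chen


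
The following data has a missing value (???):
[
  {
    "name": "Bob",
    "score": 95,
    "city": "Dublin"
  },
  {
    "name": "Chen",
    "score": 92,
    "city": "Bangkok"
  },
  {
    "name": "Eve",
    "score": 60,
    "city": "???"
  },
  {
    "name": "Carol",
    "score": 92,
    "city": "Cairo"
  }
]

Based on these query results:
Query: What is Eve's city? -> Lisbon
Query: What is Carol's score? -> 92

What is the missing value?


The missing value is Eve's city
From query: Eve's city = Lisbon

ANSWER: Lisbon


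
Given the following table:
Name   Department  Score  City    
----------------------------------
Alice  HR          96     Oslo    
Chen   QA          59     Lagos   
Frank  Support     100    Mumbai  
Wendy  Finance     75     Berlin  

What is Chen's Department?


Row 2: Chen
Department = QA

ANSWER: QA


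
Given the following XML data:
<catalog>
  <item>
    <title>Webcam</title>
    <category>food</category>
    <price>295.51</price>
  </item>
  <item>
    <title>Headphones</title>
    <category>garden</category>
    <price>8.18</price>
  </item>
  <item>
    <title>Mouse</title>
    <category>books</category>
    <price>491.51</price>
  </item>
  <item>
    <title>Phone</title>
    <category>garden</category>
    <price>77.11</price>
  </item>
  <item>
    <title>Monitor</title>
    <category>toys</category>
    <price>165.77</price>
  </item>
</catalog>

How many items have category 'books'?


Scanning <item> elements for <category>books</category>:
  Item 3: Mouse -> MATCH
Count: 1

ANSWER: 1


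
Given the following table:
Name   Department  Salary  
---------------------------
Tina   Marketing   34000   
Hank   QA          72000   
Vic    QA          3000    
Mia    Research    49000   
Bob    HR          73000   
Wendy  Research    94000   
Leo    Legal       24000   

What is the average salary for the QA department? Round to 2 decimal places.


QA department members:
  Hank: 72000
  Vic: 3000
Sum = 75000
Count = 2
Average = 75000 / 2 = 37500.00

ANSWER: 37500.00


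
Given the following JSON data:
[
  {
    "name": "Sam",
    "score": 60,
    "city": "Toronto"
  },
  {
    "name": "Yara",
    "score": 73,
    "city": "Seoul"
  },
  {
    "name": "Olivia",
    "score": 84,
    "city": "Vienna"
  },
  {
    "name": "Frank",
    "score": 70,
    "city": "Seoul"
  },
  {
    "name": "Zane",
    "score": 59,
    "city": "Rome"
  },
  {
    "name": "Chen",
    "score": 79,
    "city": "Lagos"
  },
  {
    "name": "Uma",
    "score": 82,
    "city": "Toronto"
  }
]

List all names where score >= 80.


Filtering records where score >= 80:
  Sam (score=60) -> no
  Yara (score=73) -> no
  Olivia (score=84) -> YES
  Frank (score=70) -> no
  Zane (score=59) -> no
  Chen (score=79) -> no
  Uma (score=82) -> YES


ANSWER: Olivia, Uma


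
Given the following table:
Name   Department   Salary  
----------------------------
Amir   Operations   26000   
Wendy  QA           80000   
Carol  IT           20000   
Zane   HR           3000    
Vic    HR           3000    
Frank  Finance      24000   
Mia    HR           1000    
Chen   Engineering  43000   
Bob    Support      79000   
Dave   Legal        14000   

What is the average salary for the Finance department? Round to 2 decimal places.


Finance department members:
  Frank: 24000
Sum = 24000
Count = 1
Average = 24000 / 1 = 24000.00

ANSWER: 24000.00


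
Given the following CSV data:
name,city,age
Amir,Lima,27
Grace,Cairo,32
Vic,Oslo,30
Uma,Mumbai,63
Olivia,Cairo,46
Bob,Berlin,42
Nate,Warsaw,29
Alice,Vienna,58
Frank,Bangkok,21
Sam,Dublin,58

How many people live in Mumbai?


Scanning city column for 'Mumbai':
  Row 4: Uma -> MATCH
Total matches: 1

ANSWER: 1


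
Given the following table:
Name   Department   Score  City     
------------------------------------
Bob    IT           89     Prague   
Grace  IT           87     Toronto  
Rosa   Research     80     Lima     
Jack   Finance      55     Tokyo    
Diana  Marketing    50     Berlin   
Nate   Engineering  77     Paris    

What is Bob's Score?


Row 1: Bob
Score = 89

ANSWER: 89


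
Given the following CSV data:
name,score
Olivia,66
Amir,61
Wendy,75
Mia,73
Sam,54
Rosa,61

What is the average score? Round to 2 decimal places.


Scores: 66, 61, 75, 73, 54, 61
Sum = 390
Count = 6
Average = 390 / 6 = 65.00

ANSWER: 65.00


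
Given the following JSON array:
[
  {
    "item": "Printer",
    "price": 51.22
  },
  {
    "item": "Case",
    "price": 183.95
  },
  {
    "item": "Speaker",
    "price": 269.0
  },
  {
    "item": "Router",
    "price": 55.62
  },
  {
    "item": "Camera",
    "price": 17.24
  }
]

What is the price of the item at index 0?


Array index 0 -> Printer
price = 51.22

ANSWER: 51.22


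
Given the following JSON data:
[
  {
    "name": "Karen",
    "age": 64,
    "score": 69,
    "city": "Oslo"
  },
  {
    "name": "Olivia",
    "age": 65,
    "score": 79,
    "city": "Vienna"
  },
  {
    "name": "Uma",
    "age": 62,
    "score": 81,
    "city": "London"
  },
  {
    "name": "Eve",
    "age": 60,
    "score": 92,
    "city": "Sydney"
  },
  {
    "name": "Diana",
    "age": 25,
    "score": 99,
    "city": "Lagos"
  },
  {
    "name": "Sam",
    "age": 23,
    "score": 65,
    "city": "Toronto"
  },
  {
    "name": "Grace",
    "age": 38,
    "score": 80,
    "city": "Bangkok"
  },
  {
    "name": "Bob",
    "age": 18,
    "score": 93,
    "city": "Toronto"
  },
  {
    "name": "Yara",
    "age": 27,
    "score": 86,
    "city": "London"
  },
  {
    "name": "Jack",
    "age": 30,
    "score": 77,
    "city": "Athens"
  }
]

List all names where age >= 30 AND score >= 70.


Checking both conditions:
  Karen (age=64, score=69) -> no
  Olivia (age=65, score=79) -> YES
  Uma (age=62, score=81) -> YES
  Eve (age=60, score=92) -> YES
  Diana (age=25, score=99) -> no
  Sam (age=23, score=65) -> no
  Grace (age=38, score=80) -> YES
  Bob (age=18, score=93) -> no
  Yara (age=27, score=86) -> no
  Jack (age=30, score=77) -> YES


ANSWER: Olivia, Uma, Eve, Grace, Jack


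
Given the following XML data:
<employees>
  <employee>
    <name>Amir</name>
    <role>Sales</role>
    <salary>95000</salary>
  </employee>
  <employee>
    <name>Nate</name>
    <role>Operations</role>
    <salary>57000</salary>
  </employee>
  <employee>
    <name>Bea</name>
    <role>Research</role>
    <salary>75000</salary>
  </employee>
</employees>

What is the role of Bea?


Searching for <employee> with <name>Bea</name>
Found at position 3
<role>Research</role>

ANSWER: Research


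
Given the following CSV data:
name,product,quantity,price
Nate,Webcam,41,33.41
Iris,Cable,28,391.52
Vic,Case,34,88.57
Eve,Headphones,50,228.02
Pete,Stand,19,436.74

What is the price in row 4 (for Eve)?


Row 4: Eve
Column 'price' = 228.02

ANSWER: 228.02


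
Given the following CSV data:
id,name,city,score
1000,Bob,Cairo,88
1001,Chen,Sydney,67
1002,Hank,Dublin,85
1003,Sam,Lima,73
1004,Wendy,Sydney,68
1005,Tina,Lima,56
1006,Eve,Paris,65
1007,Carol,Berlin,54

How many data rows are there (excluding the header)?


Counting rows (excluding header):
Header: id,name,city,score
Data rows: 8

ANSWER: 8


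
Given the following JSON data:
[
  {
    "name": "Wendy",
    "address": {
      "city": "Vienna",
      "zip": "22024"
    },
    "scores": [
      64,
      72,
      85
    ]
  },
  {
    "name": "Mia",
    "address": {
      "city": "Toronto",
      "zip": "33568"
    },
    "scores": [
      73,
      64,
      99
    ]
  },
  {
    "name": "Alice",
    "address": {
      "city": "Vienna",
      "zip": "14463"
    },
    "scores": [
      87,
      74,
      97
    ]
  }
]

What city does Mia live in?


Path: records[1].address.city
Value: Toronto

ANSWER: Toronto


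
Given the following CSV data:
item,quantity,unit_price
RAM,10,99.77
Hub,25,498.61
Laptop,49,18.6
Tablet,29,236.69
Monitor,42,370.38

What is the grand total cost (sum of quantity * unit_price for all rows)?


Computing row totals:
  RAM: 10 * 99.77 = 997.7
  Hub: 25 * 498.61 = 12465.25
  Laptop: 49 * 18.6 = 911.4
  Tablet: 29 * 236.69 = 6864.01
  Monitor: 42 * 370.38 = 15555.96
Grand total = 997.7 + 12465.25 + 911.4 + 6864.01 + 15555.96 = 36794.32

ANSWER: 36794.32


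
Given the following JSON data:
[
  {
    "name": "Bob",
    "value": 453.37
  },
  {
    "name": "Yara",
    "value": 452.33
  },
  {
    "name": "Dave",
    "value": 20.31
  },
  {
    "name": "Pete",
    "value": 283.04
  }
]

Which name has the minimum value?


Comparing values:
  Bob: 453.37
  Yara: 452.33
  Dave: 20.31
  Pete: 283.04
Minimum: Dave (20.31)

ANSWER: Dave


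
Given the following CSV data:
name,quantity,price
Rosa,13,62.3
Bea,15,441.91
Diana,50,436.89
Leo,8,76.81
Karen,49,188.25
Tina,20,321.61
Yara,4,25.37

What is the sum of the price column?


Values in 'price' column:
  Row 1: 62.3
  Row 2: 441.91
  Row 3: 436.89
  Row 4: 76.81
  Row 5: 188.25
  Row 6: 321.61
  Row 7: 25.37
Sum = 62.3 + 441.91 + 436.89 + 76.81 + 188.25 + 321.61 + 25.37 = 1553.14

ANSWER: 1553.14


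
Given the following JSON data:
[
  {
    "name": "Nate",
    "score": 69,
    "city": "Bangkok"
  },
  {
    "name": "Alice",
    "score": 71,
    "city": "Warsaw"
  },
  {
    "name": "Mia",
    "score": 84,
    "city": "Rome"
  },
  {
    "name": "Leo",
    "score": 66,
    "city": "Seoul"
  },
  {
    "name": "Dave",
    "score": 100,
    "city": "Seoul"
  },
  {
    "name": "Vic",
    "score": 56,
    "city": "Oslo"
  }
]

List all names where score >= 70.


Filtering records where score >= 70:
  Nate (score=69) -> no
  Alice (score=71) -> YES
  Mia (score=84) -> YES
  Leo (score=66) -> no
  Dave (score=100) -> YES
  Vic (score=56) -> no


ANSWER: Alice, Mia, Dave


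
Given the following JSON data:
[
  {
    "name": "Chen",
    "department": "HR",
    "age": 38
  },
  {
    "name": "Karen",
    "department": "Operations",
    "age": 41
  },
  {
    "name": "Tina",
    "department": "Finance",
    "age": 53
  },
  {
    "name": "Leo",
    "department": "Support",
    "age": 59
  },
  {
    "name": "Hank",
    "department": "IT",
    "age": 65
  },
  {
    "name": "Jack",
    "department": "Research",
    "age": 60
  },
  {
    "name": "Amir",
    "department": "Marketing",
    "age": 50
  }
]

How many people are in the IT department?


Scanning records for department = IT
  Record 4: Hank
Count: 1

ANSWER: 1


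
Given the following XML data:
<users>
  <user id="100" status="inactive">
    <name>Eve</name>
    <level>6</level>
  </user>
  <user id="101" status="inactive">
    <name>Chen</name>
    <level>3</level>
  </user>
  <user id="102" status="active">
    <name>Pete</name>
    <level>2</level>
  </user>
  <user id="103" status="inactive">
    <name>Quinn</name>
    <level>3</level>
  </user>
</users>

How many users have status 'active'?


Counting users with status='active':
  Pete (id=102) -> MATCH
Count: 1

ANSWER: 1


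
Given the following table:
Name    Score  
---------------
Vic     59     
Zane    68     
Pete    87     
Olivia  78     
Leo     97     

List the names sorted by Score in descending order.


Sorting by Score (descending):
  Leo: 97
  Pete: 87
  Olivia: 78
  Zane: 68
  Vic: 59


ANSWER: Leo, Pete, Olivia, Zane, Vic


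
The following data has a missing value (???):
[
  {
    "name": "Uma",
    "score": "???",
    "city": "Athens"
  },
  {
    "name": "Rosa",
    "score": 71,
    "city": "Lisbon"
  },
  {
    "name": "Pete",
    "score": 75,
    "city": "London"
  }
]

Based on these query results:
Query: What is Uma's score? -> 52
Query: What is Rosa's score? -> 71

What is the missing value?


The missing value is Uma's score
From query: Uma's score = 52

ANSWER: 52


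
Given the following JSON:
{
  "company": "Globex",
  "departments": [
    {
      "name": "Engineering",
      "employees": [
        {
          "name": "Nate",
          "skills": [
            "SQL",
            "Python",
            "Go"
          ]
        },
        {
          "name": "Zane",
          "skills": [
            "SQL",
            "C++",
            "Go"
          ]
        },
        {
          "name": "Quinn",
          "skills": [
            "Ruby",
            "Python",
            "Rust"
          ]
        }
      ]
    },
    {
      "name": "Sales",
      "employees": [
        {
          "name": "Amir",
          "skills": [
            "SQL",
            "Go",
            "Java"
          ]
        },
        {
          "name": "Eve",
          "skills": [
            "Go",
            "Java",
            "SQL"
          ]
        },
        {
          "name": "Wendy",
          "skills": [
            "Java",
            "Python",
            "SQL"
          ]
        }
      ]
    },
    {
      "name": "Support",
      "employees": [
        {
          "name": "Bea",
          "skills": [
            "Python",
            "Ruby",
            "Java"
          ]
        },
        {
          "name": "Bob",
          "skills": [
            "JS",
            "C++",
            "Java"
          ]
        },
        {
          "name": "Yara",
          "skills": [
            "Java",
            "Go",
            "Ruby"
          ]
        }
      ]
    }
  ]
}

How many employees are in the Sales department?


Path: departments[1].employees
Count: 3

ANSWER: 3


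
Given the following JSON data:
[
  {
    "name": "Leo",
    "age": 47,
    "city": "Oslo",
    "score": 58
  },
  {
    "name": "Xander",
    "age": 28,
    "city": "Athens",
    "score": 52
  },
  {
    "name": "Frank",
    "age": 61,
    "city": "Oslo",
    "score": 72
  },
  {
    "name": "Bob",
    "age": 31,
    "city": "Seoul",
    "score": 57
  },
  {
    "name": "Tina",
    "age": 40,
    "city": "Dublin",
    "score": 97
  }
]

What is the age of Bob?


Looking up record where name = Bob
Record index: 3
Field 'age' = 31

ANSWER: 31


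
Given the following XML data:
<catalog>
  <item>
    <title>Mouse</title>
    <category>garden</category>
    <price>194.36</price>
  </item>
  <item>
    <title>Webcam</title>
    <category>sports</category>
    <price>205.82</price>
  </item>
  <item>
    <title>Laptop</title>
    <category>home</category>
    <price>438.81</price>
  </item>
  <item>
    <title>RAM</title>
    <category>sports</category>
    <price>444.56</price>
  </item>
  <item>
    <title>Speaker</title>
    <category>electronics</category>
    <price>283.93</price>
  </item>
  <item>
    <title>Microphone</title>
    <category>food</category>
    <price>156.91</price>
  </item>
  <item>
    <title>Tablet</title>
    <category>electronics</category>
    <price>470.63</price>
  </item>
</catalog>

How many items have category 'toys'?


Scanning <item> elements for <category>toys</category>:
Count: 0

ANSWER: 0


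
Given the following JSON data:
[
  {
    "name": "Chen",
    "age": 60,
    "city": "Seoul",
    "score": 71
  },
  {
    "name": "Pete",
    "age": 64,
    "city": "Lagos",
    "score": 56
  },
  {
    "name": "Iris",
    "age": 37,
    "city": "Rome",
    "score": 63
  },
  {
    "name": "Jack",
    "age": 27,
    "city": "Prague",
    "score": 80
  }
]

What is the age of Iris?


Looking up record where name = Iris
Record index: 2
Field 'age' = 37

ANSWER: 37


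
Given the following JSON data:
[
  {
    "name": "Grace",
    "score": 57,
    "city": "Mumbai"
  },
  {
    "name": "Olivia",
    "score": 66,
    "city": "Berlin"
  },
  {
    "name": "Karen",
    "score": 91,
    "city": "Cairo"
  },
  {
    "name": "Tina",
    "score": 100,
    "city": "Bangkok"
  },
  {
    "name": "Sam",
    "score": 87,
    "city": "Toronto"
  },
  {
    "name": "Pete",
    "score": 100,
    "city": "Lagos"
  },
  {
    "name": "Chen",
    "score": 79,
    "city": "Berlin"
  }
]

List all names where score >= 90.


Filtering records where score >= 90:
  Grace (score=57) -> no
  Olivia (score=66) -> no
  Karen (score=91) -> YES
  Tina (score=100) -> YES
  Sam (score=87) -> no
  Pete (score=100) -> YES
  Chen (score=79) -> no


ANSWER: Karen, Tina, Pete


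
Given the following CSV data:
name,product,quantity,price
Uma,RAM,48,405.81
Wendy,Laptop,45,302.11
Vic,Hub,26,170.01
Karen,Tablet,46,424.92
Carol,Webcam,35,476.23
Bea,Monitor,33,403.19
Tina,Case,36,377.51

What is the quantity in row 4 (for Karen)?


Row 4: Karen
Column 'quantity' = 46

ANSWER: 46


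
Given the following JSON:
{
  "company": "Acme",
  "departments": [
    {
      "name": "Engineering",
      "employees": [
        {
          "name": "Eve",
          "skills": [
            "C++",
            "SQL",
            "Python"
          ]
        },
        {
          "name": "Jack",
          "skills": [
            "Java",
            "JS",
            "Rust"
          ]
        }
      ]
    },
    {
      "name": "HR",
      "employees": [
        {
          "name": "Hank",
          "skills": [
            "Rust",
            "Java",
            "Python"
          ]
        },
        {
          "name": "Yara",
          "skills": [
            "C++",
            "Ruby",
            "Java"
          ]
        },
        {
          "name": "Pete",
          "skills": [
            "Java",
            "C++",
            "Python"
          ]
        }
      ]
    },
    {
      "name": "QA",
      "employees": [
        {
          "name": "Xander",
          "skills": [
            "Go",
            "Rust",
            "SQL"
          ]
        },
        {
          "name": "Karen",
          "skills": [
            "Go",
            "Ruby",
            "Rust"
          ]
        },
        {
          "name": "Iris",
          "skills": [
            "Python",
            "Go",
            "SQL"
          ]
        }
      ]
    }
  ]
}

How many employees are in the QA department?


Path: departments[2].employees
Count: 3

ANSWER: 3


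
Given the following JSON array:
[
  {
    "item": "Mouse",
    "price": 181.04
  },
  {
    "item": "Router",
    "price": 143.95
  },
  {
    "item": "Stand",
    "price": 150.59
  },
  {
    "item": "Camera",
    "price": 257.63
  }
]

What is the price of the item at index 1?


Array index 1 -> Router
price = 143.95

ANSWER: 143.95


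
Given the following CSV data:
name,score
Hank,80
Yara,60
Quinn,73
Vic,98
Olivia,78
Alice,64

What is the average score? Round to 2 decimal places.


Scores: 80, 60, 73, 98, 78, 64
Sum = 453
Count = 6
Average = 453 / 6 = 75.50

ANSWER: 75.50


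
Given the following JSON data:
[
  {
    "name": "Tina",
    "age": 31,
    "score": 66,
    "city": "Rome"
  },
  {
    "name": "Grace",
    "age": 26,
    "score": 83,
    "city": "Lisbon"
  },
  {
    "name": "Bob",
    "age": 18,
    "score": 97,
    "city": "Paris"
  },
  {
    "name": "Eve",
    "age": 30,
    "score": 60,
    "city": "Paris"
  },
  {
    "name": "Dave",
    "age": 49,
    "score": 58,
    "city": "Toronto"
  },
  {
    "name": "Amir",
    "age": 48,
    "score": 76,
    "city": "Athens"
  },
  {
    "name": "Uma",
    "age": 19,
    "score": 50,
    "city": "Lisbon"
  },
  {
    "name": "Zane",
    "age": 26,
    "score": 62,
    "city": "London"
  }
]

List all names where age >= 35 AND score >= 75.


Checking both conditions:
  Tina (age=31, score=66) -> no
  Grace (age=26, score=83) -> no
  Bob (age=18, score=97) -> no
  Eve (age=30, score=60) -> no
  Dave (age=49, score=58) -> no
  Amir (age=48, score=76) -> YES
  Uma (age=19, score=50) -> no
  Zane (age=26, score=62) -> no


ANSWER: Amir


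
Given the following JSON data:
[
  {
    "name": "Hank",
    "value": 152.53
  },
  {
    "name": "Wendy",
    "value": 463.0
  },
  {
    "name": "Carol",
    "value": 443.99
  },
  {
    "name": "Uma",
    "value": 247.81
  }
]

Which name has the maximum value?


Comparing values:
  Hank: 152.53
  Wendy: 463.0
  Carol: 443.99
  Uma: 247.81
Maximum: Wendy (463.0)

ANSWER: Wendy


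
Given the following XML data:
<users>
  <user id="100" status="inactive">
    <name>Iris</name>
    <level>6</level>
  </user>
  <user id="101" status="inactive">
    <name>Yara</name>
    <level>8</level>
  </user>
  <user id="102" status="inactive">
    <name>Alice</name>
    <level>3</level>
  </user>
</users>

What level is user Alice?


Finding user: Alice
<level>3</level>

ANSWER: 3
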